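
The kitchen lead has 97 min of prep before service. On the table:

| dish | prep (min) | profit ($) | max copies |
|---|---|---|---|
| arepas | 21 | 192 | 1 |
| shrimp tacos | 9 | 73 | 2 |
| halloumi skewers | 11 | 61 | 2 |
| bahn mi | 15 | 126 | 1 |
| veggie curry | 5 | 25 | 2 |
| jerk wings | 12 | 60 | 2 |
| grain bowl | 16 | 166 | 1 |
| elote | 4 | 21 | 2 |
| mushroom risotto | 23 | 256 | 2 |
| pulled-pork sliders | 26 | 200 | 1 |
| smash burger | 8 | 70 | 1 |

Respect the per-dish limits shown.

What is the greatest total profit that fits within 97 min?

968

By profit per min: mushroom risotto 11.13, grain bowl 10.38, arepas 9.14, smash burger 8.75 lead.
Filling by ratio: arepas + grain bowl + elote + 2×mushroom risotto + smash burger for 961, with 2 min left unused.
The 12 min tied up in elote and smash burger is better spent on shrimp tacos + veggie curry — total rises to 968 (97 min).
No other feasible combination exceeds 968.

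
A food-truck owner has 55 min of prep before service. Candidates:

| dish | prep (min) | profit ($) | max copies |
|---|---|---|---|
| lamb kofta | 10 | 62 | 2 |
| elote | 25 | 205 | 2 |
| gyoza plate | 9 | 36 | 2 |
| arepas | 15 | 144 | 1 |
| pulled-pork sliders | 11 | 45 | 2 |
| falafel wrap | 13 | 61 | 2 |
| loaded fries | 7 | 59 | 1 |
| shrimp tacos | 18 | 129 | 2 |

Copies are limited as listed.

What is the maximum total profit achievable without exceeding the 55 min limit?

411

The ratio heuristic lands on elote + arepas + loaded fries (408) but leaves 8 min idle.
Replace loaded fries with lamb kofta: the trade gains 3 net, giving 411 at 50 min.
No other feasible combination exceeds 411.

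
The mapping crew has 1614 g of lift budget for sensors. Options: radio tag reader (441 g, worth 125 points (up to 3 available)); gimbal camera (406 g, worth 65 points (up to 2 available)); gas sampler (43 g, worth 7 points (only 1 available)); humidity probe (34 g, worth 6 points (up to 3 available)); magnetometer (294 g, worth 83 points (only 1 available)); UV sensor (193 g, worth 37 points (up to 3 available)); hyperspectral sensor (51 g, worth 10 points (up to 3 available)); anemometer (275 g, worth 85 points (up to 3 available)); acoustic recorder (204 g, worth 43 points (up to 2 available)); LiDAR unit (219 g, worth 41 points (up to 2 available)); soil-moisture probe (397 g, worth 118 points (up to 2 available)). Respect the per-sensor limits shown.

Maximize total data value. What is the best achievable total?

473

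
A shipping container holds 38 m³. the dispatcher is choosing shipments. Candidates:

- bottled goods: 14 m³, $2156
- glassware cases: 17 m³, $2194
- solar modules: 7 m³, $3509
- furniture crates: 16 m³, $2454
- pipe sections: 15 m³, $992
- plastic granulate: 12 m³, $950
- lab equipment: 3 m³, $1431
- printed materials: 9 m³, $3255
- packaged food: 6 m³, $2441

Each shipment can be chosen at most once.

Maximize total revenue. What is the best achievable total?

11659

The ratio heuristic lands on solar modules + plastic granulate + lab equipment + printed materials + packaged food (11586) but leaves 1 m³ idle.
Dropping plastic granulate and lab equipment frees 15 m³; slotting in furniture crates (16 m³) lifts the total to 11659 at 38 m³.
Next best is solar modules + plastic granulate + lab equipment + printed materials + packaged food at 11586 (37 m³) — short by 73.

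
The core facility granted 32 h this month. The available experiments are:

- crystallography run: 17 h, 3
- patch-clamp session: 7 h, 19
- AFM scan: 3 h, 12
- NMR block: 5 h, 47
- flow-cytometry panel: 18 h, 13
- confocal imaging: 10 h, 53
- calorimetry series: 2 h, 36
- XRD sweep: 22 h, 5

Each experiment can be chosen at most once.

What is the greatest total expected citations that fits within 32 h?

Patch-clamp session + AFM scan + NMR block + confocal imaging + calorimetry series uses 27 of the 32 h and totals 167.

167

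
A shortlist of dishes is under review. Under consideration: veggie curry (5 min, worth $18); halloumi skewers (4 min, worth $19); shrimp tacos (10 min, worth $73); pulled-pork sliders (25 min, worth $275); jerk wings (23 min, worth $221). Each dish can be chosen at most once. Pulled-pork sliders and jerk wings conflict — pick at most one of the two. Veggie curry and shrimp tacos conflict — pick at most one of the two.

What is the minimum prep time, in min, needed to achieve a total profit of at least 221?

Look for the lowest-prep combination reaching 221.
jerk wings reaches 221 using 23 min.
Any bundle with less than 23 min falls short of 221.

23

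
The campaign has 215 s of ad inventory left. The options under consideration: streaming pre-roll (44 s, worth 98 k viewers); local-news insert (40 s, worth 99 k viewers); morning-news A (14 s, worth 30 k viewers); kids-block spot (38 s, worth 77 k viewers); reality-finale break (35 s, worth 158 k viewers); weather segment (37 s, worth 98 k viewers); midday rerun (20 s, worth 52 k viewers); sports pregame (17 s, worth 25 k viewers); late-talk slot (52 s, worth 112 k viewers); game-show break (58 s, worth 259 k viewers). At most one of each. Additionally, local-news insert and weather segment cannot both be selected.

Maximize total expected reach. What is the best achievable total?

696

Streaming pre-roll + local-news insert + morning-news A + reality-finale break + midday rerun + game-show break uses 211 of the 215 s and totals 696.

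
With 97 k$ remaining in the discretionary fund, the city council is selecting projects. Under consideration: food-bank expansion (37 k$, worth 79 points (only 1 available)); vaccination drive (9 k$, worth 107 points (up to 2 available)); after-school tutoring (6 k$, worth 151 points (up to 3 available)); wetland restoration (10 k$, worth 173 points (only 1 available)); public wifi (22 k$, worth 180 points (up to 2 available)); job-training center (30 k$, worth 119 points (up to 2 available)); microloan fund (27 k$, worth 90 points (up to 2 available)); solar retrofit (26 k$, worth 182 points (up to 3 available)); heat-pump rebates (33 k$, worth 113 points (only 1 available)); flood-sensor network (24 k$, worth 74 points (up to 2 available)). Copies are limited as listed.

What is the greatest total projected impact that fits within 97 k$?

1202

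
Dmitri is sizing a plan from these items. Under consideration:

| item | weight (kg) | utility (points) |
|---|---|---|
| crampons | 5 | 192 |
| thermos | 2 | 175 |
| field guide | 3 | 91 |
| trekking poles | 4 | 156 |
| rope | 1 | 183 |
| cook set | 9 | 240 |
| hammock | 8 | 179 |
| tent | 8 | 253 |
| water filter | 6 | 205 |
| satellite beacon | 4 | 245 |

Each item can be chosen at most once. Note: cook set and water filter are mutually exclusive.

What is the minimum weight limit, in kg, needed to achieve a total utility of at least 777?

12

Look for the lowest-weight combination reaching 777.
crampons + thermos + rope + satellite beacon: 795 utility at 12 kg.
Any bundle with less than 12 kg falls short of 777.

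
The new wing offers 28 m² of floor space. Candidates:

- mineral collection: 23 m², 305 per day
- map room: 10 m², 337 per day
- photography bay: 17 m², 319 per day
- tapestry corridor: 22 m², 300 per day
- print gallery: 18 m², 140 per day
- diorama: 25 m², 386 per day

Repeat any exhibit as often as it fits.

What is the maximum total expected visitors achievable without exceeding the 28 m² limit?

674

The ratio ordering already packs tightly: 2×map room, 20 m², 674.
Nothing else within 28 m² beats 674.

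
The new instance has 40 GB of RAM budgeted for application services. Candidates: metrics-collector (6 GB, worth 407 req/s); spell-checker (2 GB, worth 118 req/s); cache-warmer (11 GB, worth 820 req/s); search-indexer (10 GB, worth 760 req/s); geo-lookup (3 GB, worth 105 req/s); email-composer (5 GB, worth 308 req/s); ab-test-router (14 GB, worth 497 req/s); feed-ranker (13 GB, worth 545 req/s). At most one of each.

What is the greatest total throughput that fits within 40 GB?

2532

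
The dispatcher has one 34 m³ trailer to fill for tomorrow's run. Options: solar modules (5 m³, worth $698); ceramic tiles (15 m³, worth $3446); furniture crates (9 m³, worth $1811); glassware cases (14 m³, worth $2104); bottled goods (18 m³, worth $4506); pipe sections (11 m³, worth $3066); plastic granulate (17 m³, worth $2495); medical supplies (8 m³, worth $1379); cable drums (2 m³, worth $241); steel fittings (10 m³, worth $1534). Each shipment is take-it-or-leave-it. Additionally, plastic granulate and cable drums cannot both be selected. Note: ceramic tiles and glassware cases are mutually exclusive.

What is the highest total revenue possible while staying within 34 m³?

Ranking by ratio (revenue/m³): pipe sections 278.73, bottled goods 250.33, ceramic tiles 229.73, furniture crates 201.22.
The ratio ordering already packs tightly: solar modules + bottled goods + pipe sections, 34 m³, 8270.
Next best is ceramic tiles + bottled goods at 7952 (33 m³) — short by 318.

8270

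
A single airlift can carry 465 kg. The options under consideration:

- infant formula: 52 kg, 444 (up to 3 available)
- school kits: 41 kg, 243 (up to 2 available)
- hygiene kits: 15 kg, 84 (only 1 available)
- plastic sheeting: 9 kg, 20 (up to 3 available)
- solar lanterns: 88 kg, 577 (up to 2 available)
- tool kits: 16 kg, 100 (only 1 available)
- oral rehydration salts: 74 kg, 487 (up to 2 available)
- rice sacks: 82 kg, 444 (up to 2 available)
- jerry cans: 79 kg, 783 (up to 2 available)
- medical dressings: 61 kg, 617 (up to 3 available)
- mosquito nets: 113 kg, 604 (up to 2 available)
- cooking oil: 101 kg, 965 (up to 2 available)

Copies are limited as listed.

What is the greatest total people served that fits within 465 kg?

4564

A density-first pass picks tool kits + 2×jerry cans + 3×medical dressings + cooking oil — 4482 at 458 kg.
Dropping tool kits and jerry cans frees 95 kg; slotting in cooking oil (101 kg) lifts the total to 4564 at 464 kg.
Every other selection either busts 465 kg or exceeds an availability limit or fails to beat 4564.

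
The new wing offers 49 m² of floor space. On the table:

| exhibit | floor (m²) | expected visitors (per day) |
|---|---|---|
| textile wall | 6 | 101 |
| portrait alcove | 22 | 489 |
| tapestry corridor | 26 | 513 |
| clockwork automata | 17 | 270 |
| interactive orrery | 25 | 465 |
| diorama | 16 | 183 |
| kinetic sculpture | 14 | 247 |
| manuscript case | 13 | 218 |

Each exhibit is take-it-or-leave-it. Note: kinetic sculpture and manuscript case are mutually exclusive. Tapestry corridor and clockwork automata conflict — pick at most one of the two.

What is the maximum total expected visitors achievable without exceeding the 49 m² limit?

1002

By expected visitors per m²: portrait alcove 22.23, tapestry corridor 19.73, interactive orrery 18.60, kinetic sculpture 17.64 lead.
Taking portrait alcove + tapestry corridor: 48 m² used, 1002 in expected visitors.
An exhaustive check of the 256 subsets confirms 1002.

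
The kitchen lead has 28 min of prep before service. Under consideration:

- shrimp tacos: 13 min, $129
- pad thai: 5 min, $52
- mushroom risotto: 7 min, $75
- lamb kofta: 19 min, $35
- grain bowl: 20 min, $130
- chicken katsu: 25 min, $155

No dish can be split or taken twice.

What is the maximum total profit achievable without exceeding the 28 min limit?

The ratio ordering already packs tightly: shrimp tacos + pad thai + mushroom risotto, 25 min, 256.
Every other selection either busts 28 min or fails to beat 256.

256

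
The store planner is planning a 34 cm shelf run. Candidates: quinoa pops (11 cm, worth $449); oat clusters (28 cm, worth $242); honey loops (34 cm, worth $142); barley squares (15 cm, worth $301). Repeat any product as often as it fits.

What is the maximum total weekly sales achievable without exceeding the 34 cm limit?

1347

Ranking by ratio (weekly sales/cm): quinoa pops 40.82, barley squares 20.07, oat clusters 8.64, honey loops 4.18.
3×quinoa pops uses 33 of the 34 cm and totals 1347.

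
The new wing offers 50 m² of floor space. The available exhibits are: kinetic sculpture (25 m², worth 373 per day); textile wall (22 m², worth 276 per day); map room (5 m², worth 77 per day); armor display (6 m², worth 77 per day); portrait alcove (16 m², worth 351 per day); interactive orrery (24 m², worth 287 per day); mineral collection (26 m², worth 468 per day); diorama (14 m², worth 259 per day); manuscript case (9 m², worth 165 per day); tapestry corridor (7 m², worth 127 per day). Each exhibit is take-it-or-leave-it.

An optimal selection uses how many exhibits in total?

3

Best achievable expected visitors is 946.
portrait alcove + mineral collection + tapestry corridor hits 946 at 49 m².
All optima have 3 exhibits.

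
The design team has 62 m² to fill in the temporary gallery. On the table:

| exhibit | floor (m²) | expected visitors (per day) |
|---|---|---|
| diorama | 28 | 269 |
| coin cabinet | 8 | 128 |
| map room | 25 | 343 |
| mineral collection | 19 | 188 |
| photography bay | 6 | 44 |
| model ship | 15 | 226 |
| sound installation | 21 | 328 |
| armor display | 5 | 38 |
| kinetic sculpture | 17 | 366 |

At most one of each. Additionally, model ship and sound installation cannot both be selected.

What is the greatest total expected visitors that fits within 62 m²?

973

Density check — kinetic sculpture 21.53, coin cabinet 16.00, sound installation 15.62, model ship 15.07 are the best per m².
Map room + model ship + armor display + kinetic sculpture uses 62 of the 62 m² and totals 973.
Every other selection either busts 62 m² or breaks a pairing rule or fails to beat 973.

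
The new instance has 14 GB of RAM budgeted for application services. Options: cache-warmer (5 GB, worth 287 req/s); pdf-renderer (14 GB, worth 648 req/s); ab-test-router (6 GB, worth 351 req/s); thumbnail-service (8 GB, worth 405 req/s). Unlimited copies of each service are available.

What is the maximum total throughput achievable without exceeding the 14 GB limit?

756

Taking the top-ratio services first gives 2×ab-test-router for 702 (12 GB).
The 6 GB tied up in ab-test-router is better spent on thumbnail-service — total rises to 756 (14 GB).
Nothing else within 14 GB beats 756.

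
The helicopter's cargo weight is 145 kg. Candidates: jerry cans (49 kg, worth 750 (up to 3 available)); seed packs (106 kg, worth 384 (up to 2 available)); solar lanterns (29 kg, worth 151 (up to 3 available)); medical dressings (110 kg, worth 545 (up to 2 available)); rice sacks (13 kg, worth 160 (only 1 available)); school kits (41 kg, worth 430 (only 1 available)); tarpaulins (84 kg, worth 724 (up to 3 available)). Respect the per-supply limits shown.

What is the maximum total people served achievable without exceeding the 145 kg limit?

1930

Ranking by ratio (people served/kg): jerry cans 15.31, rice sacks 12.31, school kits 10.49, tarpaulins 8.62.
Taking the top-ratio supplies first gives 2×jerry cans + solar lanterns + rice sacks for 1811 (140 kg).
The 42 kg tied up in solar lanterns and rice sacks is better spent on school kits — total rises to 1930 (139 kg).
No other feasible combination exceeds 1930.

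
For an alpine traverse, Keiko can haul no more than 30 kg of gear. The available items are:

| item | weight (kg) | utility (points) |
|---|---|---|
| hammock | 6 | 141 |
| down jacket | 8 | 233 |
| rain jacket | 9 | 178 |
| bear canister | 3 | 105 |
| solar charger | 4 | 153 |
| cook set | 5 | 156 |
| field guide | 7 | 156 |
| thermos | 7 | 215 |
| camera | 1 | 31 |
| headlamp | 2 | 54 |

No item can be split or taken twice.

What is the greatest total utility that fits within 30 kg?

Ranking by ratio (utility/kg): solar charger 38.25, bear canister 35.00, cook set 31.20.
Down jacket + bear canister + solar charger + cook set + thermos + camera + headlamp uses 30 of the 30 kg and totals 947.
Next best is down jacket + bear canister + solar charger + cook set + thermos + headlamp at 916 (29 kg) — short by 31.

947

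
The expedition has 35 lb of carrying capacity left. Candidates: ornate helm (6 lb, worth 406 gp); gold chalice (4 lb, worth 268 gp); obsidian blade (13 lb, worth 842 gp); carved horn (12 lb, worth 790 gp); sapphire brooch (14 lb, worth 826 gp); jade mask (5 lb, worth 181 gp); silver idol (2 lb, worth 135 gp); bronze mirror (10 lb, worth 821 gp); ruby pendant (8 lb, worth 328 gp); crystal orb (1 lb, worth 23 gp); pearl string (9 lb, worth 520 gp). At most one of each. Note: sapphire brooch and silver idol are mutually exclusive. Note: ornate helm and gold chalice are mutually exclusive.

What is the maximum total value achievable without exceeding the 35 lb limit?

Best packing: obsidian blade + carved horn + bronze mirror — 35 lb, 2453 total.

2453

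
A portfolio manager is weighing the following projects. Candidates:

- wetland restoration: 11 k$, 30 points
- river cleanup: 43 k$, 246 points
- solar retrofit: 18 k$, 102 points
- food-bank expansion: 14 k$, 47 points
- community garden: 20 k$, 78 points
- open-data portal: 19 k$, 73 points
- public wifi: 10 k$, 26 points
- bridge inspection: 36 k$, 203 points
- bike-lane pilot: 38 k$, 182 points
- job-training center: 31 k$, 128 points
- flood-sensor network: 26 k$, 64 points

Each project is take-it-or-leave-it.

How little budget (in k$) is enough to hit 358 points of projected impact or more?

71

Look for the lowest-budget combination reaching 358.
Taking river cleanup + solar retrofit + public wifi gives 374 (≥ 358) for 71 k$.
Below 71 k$ the best achievable stays under 358.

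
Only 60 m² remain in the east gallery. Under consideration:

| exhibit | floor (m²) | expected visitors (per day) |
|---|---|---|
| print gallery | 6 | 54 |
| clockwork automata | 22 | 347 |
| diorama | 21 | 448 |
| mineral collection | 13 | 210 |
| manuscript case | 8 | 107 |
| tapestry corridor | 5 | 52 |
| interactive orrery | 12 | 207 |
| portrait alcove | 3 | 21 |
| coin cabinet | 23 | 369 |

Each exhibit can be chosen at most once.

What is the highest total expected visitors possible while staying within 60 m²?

1054

A density-first pass picks diorama + mineral collection + manuscript case + tapestry corridor + interactive orrery — 1024 at 59 m².
The 21 m² tied up in mineral collection and manuscript case is better spent on clockwork automata — total rises to 1054 (60 m²).
Next best is diorama + mineral collection + portrait alcove + coin cabinet at 1048 (60 m²) — short by 6.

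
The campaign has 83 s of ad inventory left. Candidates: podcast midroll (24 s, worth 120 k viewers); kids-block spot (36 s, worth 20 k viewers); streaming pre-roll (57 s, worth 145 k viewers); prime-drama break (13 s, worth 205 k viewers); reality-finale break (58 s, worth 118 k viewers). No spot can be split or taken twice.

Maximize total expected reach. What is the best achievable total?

350

By expected reach per s: prime-drama break 15.77, podcast midroll 5.00, streaming pre-roll 2.54, reality-finale break 2.03 lead.
Greedy by ratio would take podcast midroll + kids-block spot + prime-drama break: 73 s used, total 345.
The 60 s tied up in podcast midroll and kids-block spot is better spent on streaming pre-roll — total rises to 350 (70 s).
Next best is podcast midroll + kids-block spot + prime-drama break at 345 (73 s) — short by 5.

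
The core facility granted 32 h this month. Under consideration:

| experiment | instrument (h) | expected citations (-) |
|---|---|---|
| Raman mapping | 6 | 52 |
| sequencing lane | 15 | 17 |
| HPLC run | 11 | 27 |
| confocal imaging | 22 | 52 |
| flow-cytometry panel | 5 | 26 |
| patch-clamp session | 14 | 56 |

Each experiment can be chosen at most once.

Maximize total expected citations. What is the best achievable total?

The ratio heuristic lands on Raman mapping + flow-cytometry panel + patch-clamp session (134) but leaves 7 h idle.
The 5 h tied up in flow-cytometry panel is better spent on HPLC run — total rises to 135 (31 h).

135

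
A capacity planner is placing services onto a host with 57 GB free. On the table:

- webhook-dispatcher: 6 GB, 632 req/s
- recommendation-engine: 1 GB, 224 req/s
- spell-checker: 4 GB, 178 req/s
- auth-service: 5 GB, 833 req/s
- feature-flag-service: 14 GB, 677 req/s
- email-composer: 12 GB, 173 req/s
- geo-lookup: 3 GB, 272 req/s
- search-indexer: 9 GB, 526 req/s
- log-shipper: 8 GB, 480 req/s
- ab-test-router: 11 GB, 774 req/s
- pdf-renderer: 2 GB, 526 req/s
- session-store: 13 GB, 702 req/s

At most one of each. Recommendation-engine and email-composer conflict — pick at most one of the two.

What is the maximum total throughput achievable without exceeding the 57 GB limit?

The ratio heuristic lands on webhook-dispatcher + recommendation-engine + spell-checker + auth-service + geo-lookup + search-indexer + log-shipper + ab-test-router + pdf-renderer (4445) but leaves 8 GB idle.
Dropping recommendation-engine and spell-checker frees 5 GB; slotting in session-store (13 GB) lifts the total to 4745 at 57 GB.
Next best is webhook-dispatcher + recommendation-engine + auth-service + search-indexer + log-shipper + ab-test-router + pdf-renderer + session-store at 4697 (55 GB) — short by 48.

4745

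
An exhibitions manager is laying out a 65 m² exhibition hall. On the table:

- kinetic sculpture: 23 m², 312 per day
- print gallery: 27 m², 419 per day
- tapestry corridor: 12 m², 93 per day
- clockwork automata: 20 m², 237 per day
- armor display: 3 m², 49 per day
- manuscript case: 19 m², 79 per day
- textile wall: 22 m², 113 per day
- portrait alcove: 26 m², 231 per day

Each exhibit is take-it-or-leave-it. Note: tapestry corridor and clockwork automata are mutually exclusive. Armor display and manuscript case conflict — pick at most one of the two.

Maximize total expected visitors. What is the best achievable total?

873

The ratio ordering already packs tightly: kinetic sculpture + print gallery + tapestry corridor + armor display, 65 m², 873.
The closest alternative, kinetic sculpture + print gallery + tapestry corridor, reaches only 824.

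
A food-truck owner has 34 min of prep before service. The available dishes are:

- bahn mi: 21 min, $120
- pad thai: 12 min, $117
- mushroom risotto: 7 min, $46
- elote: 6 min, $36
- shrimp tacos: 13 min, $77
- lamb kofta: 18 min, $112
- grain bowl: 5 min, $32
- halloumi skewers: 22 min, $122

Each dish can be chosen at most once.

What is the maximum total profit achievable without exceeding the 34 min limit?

Density check — pad thai 9.75, mushroom risotto 6.57, grain bowl 6.40 are the best per min.
Greedy by ratio would take pad thai + mushroom risotto + elote + grain bowl: 30 min used, total 231.
The 11 min tied up in elote and grain bowl is better spent on shrimp tacos — total rises to 240 (32 min).
Runner-up pad thai + halloumi skewers tops out at 239.

240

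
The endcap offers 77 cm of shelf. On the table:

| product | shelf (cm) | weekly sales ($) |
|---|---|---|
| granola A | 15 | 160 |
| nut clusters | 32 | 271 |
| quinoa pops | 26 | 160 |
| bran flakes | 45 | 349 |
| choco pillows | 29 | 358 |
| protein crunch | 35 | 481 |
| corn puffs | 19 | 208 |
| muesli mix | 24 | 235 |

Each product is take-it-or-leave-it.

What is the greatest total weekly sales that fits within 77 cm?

Ranking by ratio (weekly sales/cm): protein crunch 13.74, choco pillows 12.34, corn puffs 10.95.
Filling by ratio: choco pillows + protein crunch for 839, with 13 cm left unused.
The 29 cm tied up in choco pillows is better spent on granola A + muesli mix — total rises to 876 (74 cm).

876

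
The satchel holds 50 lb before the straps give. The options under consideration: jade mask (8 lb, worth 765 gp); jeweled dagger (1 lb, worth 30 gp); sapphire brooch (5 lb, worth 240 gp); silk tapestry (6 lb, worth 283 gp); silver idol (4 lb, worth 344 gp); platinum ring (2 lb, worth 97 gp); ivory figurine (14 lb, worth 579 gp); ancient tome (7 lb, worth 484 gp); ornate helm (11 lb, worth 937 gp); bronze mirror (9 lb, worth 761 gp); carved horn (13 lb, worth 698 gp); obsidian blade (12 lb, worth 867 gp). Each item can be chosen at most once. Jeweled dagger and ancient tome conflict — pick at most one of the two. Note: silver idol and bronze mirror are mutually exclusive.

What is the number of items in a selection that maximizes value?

6

The maximum value within 50 lb is 3911.
One optimal bundle: jade mask + platinum ring + ancient tome + ornate helm + bronze mirror + obsidian blade (49 lb).
Any selection reaching 3911 contains exactly 6 items.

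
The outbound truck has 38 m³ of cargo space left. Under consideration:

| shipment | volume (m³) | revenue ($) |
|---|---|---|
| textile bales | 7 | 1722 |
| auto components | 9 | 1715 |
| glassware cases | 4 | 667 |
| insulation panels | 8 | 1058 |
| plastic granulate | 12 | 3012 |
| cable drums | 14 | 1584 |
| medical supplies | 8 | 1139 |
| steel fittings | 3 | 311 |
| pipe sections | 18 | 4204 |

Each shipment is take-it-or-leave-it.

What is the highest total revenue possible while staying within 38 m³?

Ranking by ratio (revenue/m³): plastic granulate 251.00, textile bales 246.00, pipe sections 233.56.
Best packing: textile bales + plastic granulate + pipe sections — 37 m³, 8938 total.
Every other selection either busts 38 m³ or fails to beat 8938.

8938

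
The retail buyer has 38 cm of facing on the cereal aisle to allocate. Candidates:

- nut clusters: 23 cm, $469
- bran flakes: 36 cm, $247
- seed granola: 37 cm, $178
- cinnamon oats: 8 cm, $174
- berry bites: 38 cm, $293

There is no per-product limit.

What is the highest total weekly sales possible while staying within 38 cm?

696

By weekly sales per cm: cinnamon oats 21.75, nut clusters 20.39, berry bites 7.71, bran flakes 6.86 lead.
Best packing: 4×cinnamon oats — 32 cm, 696 total.
The spare 6 cm is too small for any remaining product, and no exchange beats 696.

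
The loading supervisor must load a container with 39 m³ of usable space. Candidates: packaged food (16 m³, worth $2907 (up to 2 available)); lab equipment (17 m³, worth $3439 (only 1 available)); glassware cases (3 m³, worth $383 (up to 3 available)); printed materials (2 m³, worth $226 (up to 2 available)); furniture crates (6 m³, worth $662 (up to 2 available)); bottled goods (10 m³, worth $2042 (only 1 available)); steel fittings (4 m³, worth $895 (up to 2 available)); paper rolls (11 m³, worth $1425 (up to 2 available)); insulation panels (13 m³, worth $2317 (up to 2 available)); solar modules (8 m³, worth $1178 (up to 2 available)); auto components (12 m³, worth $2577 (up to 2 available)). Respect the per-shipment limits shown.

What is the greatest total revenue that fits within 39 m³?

Ranking by ratio (revenue/m³): steel fittings 223.75, auto components 214.75, bottled goods 204.20.
The ratio heuristic lands on 2×glassware cases + 2×steel fittings + 2×auto components (7710) but leaves 1 m³ idle.
Dropping 2×glassware cases and steel fittings frees 10 m³; slotting in bottled goods (10 m³) lifts the total to 8091 at 38 m³.

8091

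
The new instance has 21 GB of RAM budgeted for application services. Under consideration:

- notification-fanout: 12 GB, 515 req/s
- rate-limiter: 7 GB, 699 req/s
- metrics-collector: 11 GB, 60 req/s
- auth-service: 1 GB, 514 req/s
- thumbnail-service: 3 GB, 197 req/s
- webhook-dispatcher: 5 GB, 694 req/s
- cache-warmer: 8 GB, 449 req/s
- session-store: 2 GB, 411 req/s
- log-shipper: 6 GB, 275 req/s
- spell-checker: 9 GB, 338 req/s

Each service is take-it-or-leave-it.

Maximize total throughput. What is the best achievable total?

Density check — auth-service 514.00, session-store 205.50, webhook-dispatcher 138.80, rate-limiter 99.86 are the best per GB.
The ratio heuristic lands on rate-limiter + auth-service + thumbnail-service + webhook-dispatcher + session-store (2515) but leaves 3 GB idle.
Dropping thumbnail-service frees 3 GB; slotting in log-shipper (6 GB) lifts the total to 2593 at 21 GB.
The closest alternative, rate-limiter + auth-service + thumbnail-service + webhook-dispatcher + session-store, reaches only 2515.

2593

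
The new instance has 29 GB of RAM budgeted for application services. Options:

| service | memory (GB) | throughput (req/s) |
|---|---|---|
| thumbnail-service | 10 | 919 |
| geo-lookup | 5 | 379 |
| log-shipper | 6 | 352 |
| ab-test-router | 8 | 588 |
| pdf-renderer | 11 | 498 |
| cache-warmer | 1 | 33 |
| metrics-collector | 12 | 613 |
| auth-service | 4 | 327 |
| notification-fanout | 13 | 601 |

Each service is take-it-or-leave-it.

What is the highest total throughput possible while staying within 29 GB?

Thumbnail-service + geo-lookup + ab-test-router + cache-warmer + auth-service uses 28 of the 29 GB and totals 2246.
Every other selection either busts 29 GB or fails to beat 2246.

2246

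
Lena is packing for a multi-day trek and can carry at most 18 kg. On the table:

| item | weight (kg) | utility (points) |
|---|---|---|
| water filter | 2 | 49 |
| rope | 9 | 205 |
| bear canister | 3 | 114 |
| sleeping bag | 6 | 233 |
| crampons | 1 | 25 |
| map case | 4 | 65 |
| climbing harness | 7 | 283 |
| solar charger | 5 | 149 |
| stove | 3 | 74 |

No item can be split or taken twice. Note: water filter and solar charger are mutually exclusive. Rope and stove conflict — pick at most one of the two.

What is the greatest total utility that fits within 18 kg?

679

Density check — climbing harness 40.43, sleeping bag 38.83, bear canister 38.00 are the best per kg.
Taking the top-ratio items first gives bear canister + sleeping bag + crampons + climbing harness for 655 (17 kg).
The 1 kg tied up in crampons is better spent on water filter — total rises to 679 (18 kg).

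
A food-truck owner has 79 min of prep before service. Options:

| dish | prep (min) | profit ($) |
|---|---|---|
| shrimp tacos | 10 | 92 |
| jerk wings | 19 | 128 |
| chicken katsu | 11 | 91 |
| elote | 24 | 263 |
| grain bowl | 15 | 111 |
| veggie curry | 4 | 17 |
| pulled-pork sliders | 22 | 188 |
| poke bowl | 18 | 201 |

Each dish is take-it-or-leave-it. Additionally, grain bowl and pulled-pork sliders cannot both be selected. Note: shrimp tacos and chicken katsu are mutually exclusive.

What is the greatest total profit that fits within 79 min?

Ranking by ratio (profit/min): poke bowl 11.17, elote 10.96, shrimp tacos 9.20.
Shrimp tacos + elote + veggie curry + pulled-pork sliders + poke bowl uses 78 of the 79 min and totals 761.
The closest alternative, chicken katsu + elote + veggie curry + pulled-pork sliders + poke bowl, reaches only 760.

761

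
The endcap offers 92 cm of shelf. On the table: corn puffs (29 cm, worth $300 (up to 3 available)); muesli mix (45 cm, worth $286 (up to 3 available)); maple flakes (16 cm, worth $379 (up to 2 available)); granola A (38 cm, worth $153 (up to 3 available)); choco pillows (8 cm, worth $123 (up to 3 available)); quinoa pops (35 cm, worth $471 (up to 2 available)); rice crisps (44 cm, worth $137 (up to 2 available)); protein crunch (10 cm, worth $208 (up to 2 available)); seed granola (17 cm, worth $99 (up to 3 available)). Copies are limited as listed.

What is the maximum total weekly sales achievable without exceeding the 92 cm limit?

Ranking by ratio (weekly sales/cm): maple flakes 23.69, protein crunch 20.80, choco pillows 15.38.
Greedy by ratio would take 2×maple flakes + 3×choco pillows + 2×protein crunch: 76 cm used, total 1543.
The 24 cm tied up in 3×choco pillows is better spent on quinoa pops — total rises to 1645 (87 cm).
Nothing else within 92 cm beats 1645.

1645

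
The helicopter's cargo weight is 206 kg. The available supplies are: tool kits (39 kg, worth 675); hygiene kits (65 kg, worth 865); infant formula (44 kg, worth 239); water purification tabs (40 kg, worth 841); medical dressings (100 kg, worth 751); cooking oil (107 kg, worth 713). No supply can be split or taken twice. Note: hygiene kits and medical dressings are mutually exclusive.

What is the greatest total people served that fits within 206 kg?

Tool kits + hygiene kits + infant formula + water purification tabs uses 188 of the 206 kg and totals 2620.
The spare 18 kg is too small for any remaining supply, and no feasible exchange beats 2620.

2620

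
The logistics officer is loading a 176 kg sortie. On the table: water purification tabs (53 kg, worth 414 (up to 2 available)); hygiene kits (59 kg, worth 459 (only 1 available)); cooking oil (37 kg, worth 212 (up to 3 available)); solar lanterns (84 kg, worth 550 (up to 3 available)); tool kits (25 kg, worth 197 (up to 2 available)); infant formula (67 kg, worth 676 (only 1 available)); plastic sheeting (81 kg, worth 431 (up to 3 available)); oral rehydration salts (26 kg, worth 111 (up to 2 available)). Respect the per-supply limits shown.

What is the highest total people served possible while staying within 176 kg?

1529

The ratio heuristic lands on water purification tabs + 2×tool kits + infant formula (1484) but leaves 6 kg idle.
Replace water purification tabs with hygiene kits: the trade gains 45 net, giving 1529 at 176 kg.
Every other selection either busts 176 kg or exceeds an availability limit or fails to beat 1529.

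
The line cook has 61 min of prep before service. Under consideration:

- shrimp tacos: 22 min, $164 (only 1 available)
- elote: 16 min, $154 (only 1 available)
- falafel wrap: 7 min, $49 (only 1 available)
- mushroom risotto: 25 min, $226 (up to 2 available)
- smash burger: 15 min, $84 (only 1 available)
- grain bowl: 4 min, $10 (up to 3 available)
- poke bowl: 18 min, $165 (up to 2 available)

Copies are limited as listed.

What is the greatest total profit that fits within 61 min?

The ratio heuristic lands on elote + falafel wrap + 2×poke bowl (533) but leaves 2 min idle.
The 23 min tied up in elote and falafel wrap is better spent on mushroom risotto — total rises to 556 (61 min).
No other feasible combination exceeds 556.

556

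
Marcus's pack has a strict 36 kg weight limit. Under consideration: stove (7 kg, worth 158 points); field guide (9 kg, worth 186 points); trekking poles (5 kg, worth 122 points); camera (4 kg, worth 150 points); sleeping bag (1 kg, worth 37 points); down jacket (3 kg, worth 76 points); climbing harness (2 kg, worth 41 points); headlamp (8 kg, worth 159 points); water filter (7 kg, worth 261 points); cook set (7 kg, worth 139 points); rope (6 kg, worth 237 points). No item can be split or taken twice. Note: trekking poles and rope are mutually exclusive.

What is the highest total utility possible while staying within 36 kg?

1078

Best packing: stove + camera + sleeping bag + down jacket + headlamp + water filter + rope — 36 kg, 1078 total.
Every other selection either busts 36 kg or breaks a pairing rule or fails to beat 1078.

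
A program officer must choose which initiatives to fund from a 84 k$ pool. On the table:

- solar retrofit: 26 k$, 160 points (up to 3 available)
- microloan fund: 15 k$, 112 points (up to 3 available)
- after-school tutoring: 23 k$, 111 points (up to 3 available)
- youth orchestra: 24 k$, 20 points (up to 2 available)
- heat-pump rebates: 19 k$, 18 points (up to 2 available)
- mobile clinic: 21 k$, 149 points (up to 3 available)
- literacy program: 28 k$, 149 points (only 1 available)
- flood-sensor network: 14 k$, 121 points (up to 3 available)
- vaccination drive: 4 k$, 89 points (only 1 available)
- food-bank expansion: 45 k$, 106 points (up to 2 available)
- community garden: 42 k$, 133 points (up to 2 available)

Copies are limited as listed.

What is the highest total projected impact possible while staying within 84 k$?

713

By projected impact per k$: vaccination drive 22.25, flood-sensor network 8.64, microloan fund 7.47 lead.
The ratio heuristic lands on 2×microloan fund + 3×flood-sensor network + vaccination drive (676) but leaves 8 k$ idle.
Replace microloan fund with mobile clinic: the trade gains 37 net, giving 713 at 82 k$.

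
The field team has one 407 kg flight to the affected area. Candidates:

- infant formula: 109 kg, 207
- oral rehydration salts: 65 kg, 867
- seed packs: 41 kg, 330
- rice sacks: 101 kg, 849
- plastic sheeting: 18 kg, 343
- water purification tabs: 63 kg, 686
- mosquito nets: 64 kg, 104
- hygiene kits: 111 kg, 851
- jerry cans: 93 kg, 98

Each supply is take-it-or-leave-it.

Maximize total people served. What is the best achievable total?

3926

Taking oral rehydration salts + seed packs + rice sacks + plastic sheeting + water purification tabs + hygiene kits: 399 kg used, 3926 in people served.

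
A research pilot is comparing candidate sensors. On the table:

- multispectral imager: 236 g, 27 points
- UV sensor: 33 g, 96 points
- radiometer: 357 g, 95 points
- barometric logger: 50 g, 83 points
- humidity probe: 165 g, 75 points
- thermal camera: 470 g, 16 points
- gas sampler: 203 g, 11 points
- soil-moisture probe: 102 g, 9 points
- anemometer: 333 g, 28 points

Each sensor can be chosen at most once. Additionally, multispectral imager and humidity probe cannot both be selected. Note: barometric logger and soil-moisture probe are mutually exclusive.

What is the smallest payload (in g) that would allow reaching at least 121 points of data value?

Look for the lowest-payload combination reaching 121.
UV sensor + barometric logger reaches 179 using 83 g.
No combination under 83 g hits 121.

83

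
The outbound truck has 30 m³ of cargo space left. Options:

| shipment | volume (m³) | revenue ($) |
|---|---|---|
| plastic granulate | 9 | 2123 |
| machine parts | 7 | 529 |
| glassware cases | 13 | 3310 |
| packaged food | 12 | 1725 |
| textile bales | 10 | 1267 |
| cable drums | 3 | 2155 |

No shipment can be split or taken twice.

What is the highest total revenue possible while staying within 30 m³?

Plastic granulate + glassware cases + cable drums uses 25 of the 30 m³ and totals 7588.
No other feasible combination exceeds 7588.

7588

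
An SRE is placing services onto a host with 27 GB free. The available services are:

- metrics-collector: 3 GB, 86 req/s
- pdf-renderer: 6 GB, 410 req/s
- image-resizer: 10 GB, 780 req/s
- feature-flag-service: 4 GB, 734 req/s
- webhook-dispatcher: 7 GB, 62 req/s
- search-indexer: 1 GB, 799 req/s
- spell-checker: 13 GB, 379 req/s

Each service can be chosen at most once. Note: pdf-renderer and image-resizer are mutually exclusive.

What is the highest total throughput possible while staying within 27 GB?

2461

Metrics-collector + image-resizer + feature-flag-service + webhook-dispatcher + search-indexer uses 25 of the 27 GB and totals 2461.
An exhaustive check of the 128 subsets confirms 2461.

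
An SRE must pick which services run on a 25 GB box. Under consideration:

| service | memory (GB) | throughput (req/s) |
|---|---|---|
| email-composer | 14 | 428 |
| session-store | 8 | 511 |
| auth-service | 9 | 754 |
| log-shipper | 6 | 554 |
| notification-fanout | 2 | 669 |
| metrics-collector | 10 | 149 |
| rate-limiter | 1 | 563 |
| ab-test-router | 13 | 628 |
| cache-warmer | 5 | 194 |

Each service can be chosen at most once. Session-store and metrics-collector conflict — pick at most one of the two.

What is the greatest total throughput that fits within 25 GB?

Auth-service + log-shipper + notification-fanout + rate-limiter + cache-warmer uses 23 of the 25 GB and totals 2734.
Nothing else feasible within 25 GB beats 2734.

2734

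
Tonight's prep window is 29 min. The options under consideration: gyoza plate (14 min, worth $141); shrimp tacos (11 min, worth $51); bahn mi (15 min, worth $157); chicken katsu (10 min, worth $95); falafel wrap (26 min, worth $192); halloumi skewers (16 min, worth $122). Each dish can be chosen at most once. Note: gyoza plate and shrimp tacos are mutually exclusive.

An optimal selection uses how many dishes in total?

2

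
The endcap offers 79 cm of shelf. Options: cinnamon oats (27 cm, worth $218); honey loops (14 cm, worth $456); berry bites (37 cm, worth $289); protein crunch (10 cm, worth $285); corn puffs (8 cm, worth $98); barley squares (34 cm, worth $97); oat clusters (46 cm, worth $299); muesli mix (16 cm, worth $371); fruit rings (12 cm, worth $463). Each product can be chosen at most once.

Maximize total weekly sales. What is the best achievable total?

Greedy by ratio would take honey loops + protein crunch + corn puffs + muesli mix + fruit rings: 60 cm used, total 1673.
Replace corn puffs with cinnamon oats: the trade gains 120 net, giving 1793 at 79 cm.
Next best is honey loops + protein crunch + corn puffs + muesli mix + fruit rings at 1673 (60 cm) — short by 120.

1793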